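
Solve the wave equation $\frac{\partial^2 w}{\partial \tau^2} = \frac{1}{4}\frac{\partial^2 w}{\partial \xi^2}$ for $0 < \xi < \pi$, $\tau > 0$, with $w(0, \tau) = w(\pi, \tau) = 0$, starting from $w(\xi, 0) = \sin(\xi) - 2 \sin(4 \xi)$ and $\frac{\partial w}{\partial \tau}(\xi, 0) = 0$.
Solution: Using separation of variables $w = X(\xi)T(\tau)$:
Eigenfunctions: $\sin(n\xi)$, $n = 1, 2, 3, \ldots$
General solution: $w(\xi, \tau) = \sum [A_n \cos(n \tau/2) + B_n \sin(n \tau/2)] \sin(n\xi)$
From $w(\xi,0) = \sin(\xi) - 2 \sin(4 \xi)$: $A_1=1, A_4=-2$. From $w_{\tau}(\xi,0) = 0$: all $B_n = 0$.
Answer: $w(\xi, \tau) = \sin(\xi) \cos(\tau/2) - 2 \sin(4 \xi) \cos(2 \tau)$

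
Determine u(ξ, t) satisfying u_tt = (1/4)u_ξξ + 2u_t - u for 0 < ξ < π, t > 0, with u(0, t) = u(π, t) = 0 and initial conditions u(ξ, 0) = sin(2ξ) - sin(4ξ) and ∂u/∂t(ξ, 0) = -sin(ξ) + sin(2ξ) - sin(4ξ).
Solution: Substitute u = exp(t)w.
Then u_t = exp(t)(w_t + w), u_tt = exp(t)(w_tt + 2w_t + w), u_ξξ = exp(t)w_ξξ; substituting and dividing by exp(t), the lower-order terms cancel: w_tt = (1/4)w_ξξ (standard wave equation).
Data for w: w(ξ,0) = u(ξ,0) = sin(2ξ) - sin(4ξ); w_t(ξ,0) = u_t(ξ,0) - u(ξ,0) = -sin(ξ). The boundary conditions carry over: w(0,t) = w(π,t) = 0.
Separating variables: w = Σ [A_n cos(ω_n t) + B_n sin(ω_n t)] sin(nξ), ω_n = n/2. From ICs (B_n = velocity coefficient / ω_n): A_2=1, A_4=-1, B_1=-2.
So w(ξ,t) = -2sin(t/2)sin(ξ) + sin(2ξ)cos(t) - sin(4ξ)cos(2t), and u(ξ,t) = exp(t)w(ξ,t).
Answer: u(ξ, t) = -2exp(t)sin(t/2)sin(ξ) + exp(t)sin(2ξ)cos(t) - exp(t)sin(4ξ)cos(2t)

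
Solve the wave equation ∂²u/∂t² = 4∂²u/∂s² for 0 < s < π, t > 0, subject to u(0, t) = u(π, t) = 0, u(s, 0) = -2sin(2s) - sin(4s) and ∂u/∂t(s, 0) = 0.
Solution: Separating variables: u = Σ [A_n cos(ω_n t) + B_n sin(ω_n t)] sin(ns), ω_n = 2n. From ICs: A_2=-2, A_4=-1.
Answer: u(s, t) = -2sin(2s)cos(4t) - sin(4s)cos(8t)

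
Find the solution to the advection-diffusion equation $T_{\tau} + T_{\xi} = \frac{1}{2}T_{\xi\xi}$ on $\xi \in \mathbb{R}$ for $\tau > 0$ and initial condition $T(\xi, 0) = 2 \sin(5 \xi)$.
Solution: Change to a moving frame: let $\eta = \xi - \tau$, $\sigma = \tau$ and write $T(\xi,\tau) = u(\eta,\sigma)$.
By the chain rule $T_{\tau} = u_{\sigma} - u_{\eta}$, $T_{\xi} = u_{\eta}$, $T_{\xi\xi} = u_{\eta\eta}$.
Then $T_{\tau} + T_{\xi} = u_{\sigma}$: the advection term cancels and the PDE becomes the heat equation $u_{\sigma} = \frac{1}{2}u_{\eta\eta}$ on $\eta \in \mathbb{R}$.
Initial data: $u(\eta,0) = T(\eta,0) = 2 \sin(5 \eta)$.
On $\eta \in \mathbb{R}$ each mode satisfies $(\sin(n\eta))'' = -n^2 \sin(n\eta)$, so $e^{-n^2\sigma/2} \sin(n\eta)$ solves the heat equation; by superposition $u(\eta,\sigma) = \sum c_n e^{-n^2\sigma/2} \sin(n\eta)$.
Reading off the coefficients: $c_5=2$, so $u(\eta,\sigma) = 2 e^{-25 \sigma/2} \sin(5 \eta)$.
Substituting back $\eta = \xi - \tau$, $\sigma = \tau$: $T(\xi,\tau) = u(\xi - \tau, \tau)$.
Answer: $T(\xi, \tau) = -2 e^{-25 \tau/2} \sin(5 \tau - 5 \xi)$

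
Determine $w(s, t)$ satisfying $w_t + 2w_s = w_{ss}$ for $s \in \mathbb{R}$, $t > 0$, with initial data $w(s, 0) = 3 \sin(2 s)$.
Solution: Change to a moving frame: let $\eta = s - 2t$, $\sigma = t$ and write $w(s,t) = u(\eta,\sigma)$.
By the chain rule $w_t = u_{\sigma} - 2u_{\eta}$, $w_s = u_{\eta}$, $w_{ss} = u_{\eta\eta}$.
Then $w_t + 2w_s = u_{\sigma}$: the advection term cancels and the PDE becomes the heat equation $u_{\sigma} = u_{\eta\eta}$ on $\eta \in \mathbb{R}$.
Initial data: $u(\eta,0) = w(\eta,0) = 3 \sin(2 \eta)$.
On $\eta \in \mathbb{R}$ each mode satisfies $(\sin(n\eta))'' = -n^2 \sin(n\eta)$, so $e^{-n^2\sigma} \sin(n\eta)$ solves the heat equation; by superposition $u(\eta,\sigma) = \sum c_n e^{-n^2\sigma} \sin(n\eta)$.
Reading off the coefficients: $c_2=3$, so $u(\eta,\sigma) = 3 e^{-4 \sigma} \sin(2 \eta)$.
Substituting back $\eta = s - 2t$, $\sigma = t$: $w(s,t) = u(s - 2t, t)$.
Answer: $w(s, t) = 3 e^{-4 t} \sin(2 s - 4 t)$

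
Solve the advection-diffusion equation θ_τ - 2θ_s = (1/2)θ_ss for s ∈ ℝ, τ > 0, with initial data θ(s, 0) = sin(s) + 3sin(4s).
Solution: Moving frame: η = s + 2τ, σ = τ, θ = u(η,σ), so θ_τ = u_σ + 2u_η and θ_ss = u_ηη.
Hence θ_τ - 2θ_s = u_σ and the PDE becomes the heat equation u_σ = (1/2)u_ηη on η ∈ ℝ.
Initial data: u(η,0) = θ(η,0) = sin(η) + 3sin(4η). Each mode sin(nη) decays as exp(-n²σ/2) on ℝ, so u(η,σ) = Σ c_n exp(-n²σ/2) sin(nη) with c_1=1, c_4=3: u(η,σ) = 3exp(-8σ)sin(4η) + exp(-σ/2)sin(η).
Substituting back: θ(s,τ) = u(s + 2τ, τ).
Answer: θ(s, τ) = 3exp(-8τ)sin(4s + 8τ) + exp(-τ/2)sin(s + 2τ)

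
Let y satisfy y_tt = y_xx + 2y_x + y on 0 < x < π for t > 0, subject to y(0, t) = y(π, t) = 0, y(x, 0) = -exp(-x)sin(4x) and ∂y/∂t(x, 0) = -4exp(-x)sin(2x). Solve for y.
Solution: Substitute y = exp(-x)u, i.e. u = exp(x)y.
By the product rule, y_x = exp(-x)(u_x - u), y_xx = exp(-x)(u_xx - 2u_x + u), y_tt = exp(-x)u_tt.
Substituting into the PDE and dividing by exp(-x): u_tt = (u_xx - 2u_x + u) + 2(u_x - u) + u.
The lower-order terms cancel, leaving the standard wave equation u_tt = u_xx.
Initial data for u: u(x,0) = exp(x)y(x,0) = -sin(4x); u_t(x,0) = exp(x)y_t(x,0) = -4sin(2x). The boundary conditions carry over: u(0,t) = u(π,t) = 0.
Solve for u:
  Using separation of variables u = X(x)T(t):
  Eigenfunctions: sin(nx), n = 1, 2, 3, ...
  General solution: u(x, t) = Σ [A_n cos(n t) + B_n sin(n t)] sin(nx)
  From u(x,0) = -sin(4x): A_4=-1. From u_t(x,0) = -4sin(2x), using u_t(x,0) = Σ ω_n B_n sin(nx) with ω_n = n: B_2 = (-4)/2 = -2.
Hence u(x,t) = -2sin(2t)sin(2x) - sin(4x)cos(4t).
Transform back: y(x,t) = exp(-x)u(x,t).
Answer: y(x, t) = -2exp(-x)sin(2t)sin(2x) - exp(-x)sin(4x)cos(4t)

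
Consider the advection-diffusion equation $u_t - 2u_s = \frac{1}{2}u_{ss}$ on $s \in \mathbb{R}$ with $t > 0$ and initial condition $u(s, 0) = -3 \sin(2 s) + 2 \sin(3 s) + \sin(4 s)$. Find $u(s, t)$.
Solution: Change to a moving frame: let $\eta = s + 2t$, $\sigma = t$ and write $u(s,t) = w(\eta,\sigma)$.
By the chain rule $u_t = w_{\sigma} + 2w_{\eta}$, $u_s = w_{\eta}$, $u_{ss} = w_{\eta\eta}$.
Then $u_t - 2u_s = w_{\sigma}$: the advection term cancels and the PDE becomes the heat equation $w_{\sigma} = \frac{1}{2}w_{\eta\eta}$ on $\eta \in \mathbb{R}$.
Initial data: $w(\eta,0) = u(\eta,0) = -3 \sin(2 \eta) + 2 \sin(3 \eta) + \sin(4 \eta)$.
On $\eta \in \mathbb{R}$ each mode satisfies $(\sin(n\eta))'' = -n^2 \sin(n\eta)$, so $e^{-n^2\sigma/2} \sin(n\eta)$ solves the heat equation; by superposition $w(\eta,\sigma) = \sum c_n e^{-n^2\sigma/2} \sin(n\eta)$.
Reading off the coefficients: $c_2=-3, c_3=2, c_4=1$, so $w(\eta,\sigma) = -3 e^{-2 \sigma} \sin(2 \eta) + e^{-8 \sigma} \sin(4 \eta) + 2 e^{-9 \sigma/2} \sin(3 \eta)$.
Substituting back $\eta = s + 2t$, $\sigma = t$: $u(s,t) = w(s + 2t, t)$.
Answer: $u(s, t) = -3 e^{-2 t} \sin(2 s + 4 t) + e^{-8 t} \sin(4 s + 8 t) + 2 e^{-9 t/2} \sin(3 s + 6 t)$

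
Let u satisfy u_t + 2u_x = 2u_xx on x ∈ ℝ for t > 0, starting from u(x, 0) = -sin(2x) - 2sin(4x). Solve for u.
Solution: Change to a moving frame: let η = x - 2t, σ = t and write u(x,t) = w(η,σ).
By the chain rule u_t = w_σ - 2w_η, u_x = w_η, u_xx = w_ηη.
Then u_t + 2u_x = w_σ: the advection term cancels and the PDE becomes the heat equation w_σ = 2w_ηη on η ∈ ℝ.
Initial data: w(η,0) = u(η,0) = -sin(2η) - 2sin(4η).
On η ∈ ℝ each mode satisfies (sin(nη))″ = -n² sin(nη), so exp(-2n²σ) sin(nη) solves the heat equation; by superposition w(η,σ) = Σ c_n exp(-2n²σ) sin(nη).
Reading off the coefficients: c_2=-1, c_4=-2, so w(η,σ) = -exp(-8σ)sin(2η) - 2exp(-32σ)sin(4η).
Substituting back η = x - 2t, σ = t: u(x,t) = w(x - 2t, t).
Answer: u(x, t) = exp(-8t)sin(4t - 2x) + 2exp(-32t)sin(8t - 4x)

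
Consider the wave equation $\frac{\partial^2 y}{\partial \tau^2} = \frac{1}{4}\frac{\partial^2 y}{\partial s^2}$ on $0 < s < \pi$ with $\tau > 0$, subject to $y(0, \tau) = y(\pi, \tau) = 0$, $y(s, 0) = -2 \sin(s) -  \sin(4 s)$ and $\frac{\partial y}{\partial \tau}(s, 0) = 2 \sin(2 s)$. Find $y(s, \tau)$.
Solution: Separating variables: $y = \sum [A_n \cos(\omega_n \tau) + B_n \sin(\omega_n \tau)] \sin(ns)$, $\omega_n = n/2$. From ICs ($B_n$ = velocity coefficient / $\omega_n$): $A_1=-2, A_4=-1, B_2=2$.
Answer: $y(s, \tau) = 2 \sin(\tau) \sin(2 s) - 2 \sin(s) \cos(\tau/2) -  \sin(4 s) \cos(2 \tau)$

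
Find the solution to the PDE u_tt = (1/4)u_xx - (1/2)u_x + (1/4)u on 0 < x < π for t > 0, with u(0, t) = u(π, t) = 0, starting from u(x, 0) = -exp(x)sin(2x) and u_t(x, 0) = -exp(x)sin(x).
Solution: Substitute u = exp(x)w, i.e. w = exp(-x)u.
By the product rule, u_x = exp(x)(w_x + w), u_xx = exp(x)(w_xx + 2w_x + w), u_tt = exp(x)w_tt.
Substituting into the PDE and dividing by exp(x): w_tt = (1/4)(w_xx + 2w_x + w) - (1/2)(w_x + w) + (1/4)w.
The lower-order terms cancel, leaving the standard wave equation w_tt = (1/4)w_xx.
Initial data for w: w(x,0) = exp(-x)u(x,0) = -sin(2x); w_t(x,0) = exp(-x)u_t(x,0) = -sin(x). The boundary conditions carry over: w(0,t) = w(π,t) = 0.
Solve for w:
  Using separation of variables w = X(x)T(t):
  Eigenfunctions: sin(nx), n = 1, 2, 3, ...
  General solution: w(x, t) = Σ [A_n cos(n t/2) + B_n sin(n t/2)] sin(nx)
  From w(x,0) = -sin(2x): A_2=-1. From w_t(x,0) = -sin(x), using w_t(x,0) = Σ ω_n B_n sin(nx) with ω_n = n/2: B_1 = (-1)/(1/2) = -2.
Hence w(x,t) = -2sin(t/2)sin(x) - sin(2x)cos(t).
Transform back: u(x,t) = exp(x)w(x,t).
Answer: u(x, t) = -2exp(x)sin(t/2)sin(x) - exp(x)sin(2x)cos(t)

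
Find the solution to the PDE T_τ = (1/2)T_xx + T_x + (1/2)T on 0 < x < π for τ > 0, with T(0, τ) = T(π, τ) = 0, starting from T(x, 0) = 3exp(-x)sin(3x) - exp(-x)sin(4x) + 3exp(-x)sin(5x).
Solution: Substitute T = exp(-x)u.
Then T_x = exp(-x)(u_x - u), T_xx = exp(-x)(u_xx - 2u_x + u), T_τ = exp(-x)u_τ; substituting and dividing by exp(-x), the lower-order terms cancel: u_τ = (1/2)u_xx (standard heat equation).
Data for u: u(x,0) = exp(x)T(x,0) = 3sin(3x) - sin(4x) + 3sin(5x). The boundary conditions carry over: u(0,τ) = u(π,τ) = 0.
Separating variables: u = Σ c_n exp(-n²τ/2) sin(nx). From u(x,0) = 3sin(3x) - sin(4x) + 3sin(5x): c_3=3, c_4=-1, c_5=3.
So u(x,τ) = -exp(-8τ)sin(4x) + 3exp(-9τ/2)sin(3x) + 3exp(-25τ/2)sin(5x), and T(x,τ) = exp(-x)u(x,τ).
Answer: T(x, τ) = -exp(-x)exp(-8τ)sin(4x) + 3exp(-x)exp(-9τ/2)sin(3x) + 3exp(-x)exp(-25τ/2)sin(5x)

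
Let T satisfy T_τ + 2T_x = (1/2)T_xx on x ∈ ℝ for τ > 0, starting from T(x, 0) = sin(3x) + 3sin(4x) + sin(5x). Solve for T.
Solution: Change to a moving frame: let η = x - 2τ, σ = τ and write T(x,τ) = u(η,σ).
By the chain rule T_τ = u_σ - 2u_η, T_x = u_η, T_xx = u_ηη.
Then T_τ + 2T_x = u_σ: the advection term cancels and the PDE becomes the heat equation u_σ = (1/2)u_ηη on η ∈ ℝ.
Initial data: u(η,0) = T(η,0) = sin(3η) + 3sin(4η) + sin(5η).
On η ∈ ℝ each mode satisfies (sin(nη))″ = -n² sin(nη), so exp(-n²σ/2) sin(nη) solves the heat equation; by superposition u(η,σ) = Σ c_n exp(-n²σ/2) sin(nη).
Reading off the coefficients: c_3=1, c_4=3, c_5=1, so u(η,σ) = 3exp(-8σ)sin(4η) + exp(-9σ/2)sin(3η) + exp(-25σ/2)sin(5η).
Substituting back η = x - 2τ, σ = τ: T(x,τ) = u(x - 2τ, τ).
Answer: T(x, τ) = 3exp(-8τ)sin(4x - 8τ) + exp(-9τ/2)sin(3x - 6τ) + exp(-25τ/2)sin(5x - 10τ)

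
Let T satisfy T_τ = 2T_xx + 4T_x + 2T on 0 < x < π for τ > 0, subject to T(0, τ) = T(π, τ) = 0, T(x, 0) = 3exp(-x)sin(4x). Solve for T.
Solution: Substitute T = exp(-x)u, i.e. u = exp(x)T.
By the product rule, T_x = exp(-x)(u_x - u), T_xx = exp(-x)(u_xx - 2u_x + u), T_τ = exp(-x)u_τ.
Substituting into the PDE and dividing by exp(-x): u_τ = 2(u_xx - 2u_x + u) + 4(u_x - u) + 2u.
The lower-order terms cancel, leaving the standard heat equation u_τ = 2u_xx.
Initial data for u: u(x,0) = exp(x)T(x,0) = 3sin(4x). The boundary conditions carry over: u(0,τ) = u(π,τ) = 0.
Solve for u:
  Using separation of variables u = X(x)G(τ):
  Eigenfunctions: sin(nx), n = 1, 2, 3, ...
  General solution: u(x, τ) = Σ c_n sin(nx) exp(-2n² τ)
  Matching u(x,0) = 3sin(4x) term by term: c_4=3.
Hence u(x,τ) = 3exp(-32τ)sin(4x).
Transform back: T(x,τ) = exp(-x)u(x,τ).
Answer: T(x, τ) = 3exp(-x)exp(-32τ)sin(4x)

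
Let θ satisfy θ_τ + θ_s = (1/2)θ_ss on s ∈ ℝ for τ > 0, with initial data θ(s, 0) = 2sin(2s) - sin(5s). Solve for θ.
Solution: Moving frame: η = s - τ, σ = τ, θ = u(η,σ), so θ_τ = u_σ - u_η and θ_ss = u_ηη.
Hence θ_τ + θ_s = u_σ and the PDE becomes the heat equation u_σ = (1/2)u_ηη on η ∈ ℝ.
Initial data: u(η,0) = θ(η,0) = 2sin(2η) - sin(5η). Each mode sin(nη) decays as exp(-n²σ/2) on ℝ, so u(η,σ) = Σ c_n exp(-n²σ/2) sin(nη) with c_2=2, c_5=-1: u(η,σ) = 2exp(-2σ)sin(2η) - exp(-25σ/2)sin(5η).
Substituting back: θ(s,τ) = u(s - τ, τ).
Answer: θ(s, τ) = 2exp(-2τ)sin(2s - 2τ) - exp(-25τ/2)sin(5s - 5τ)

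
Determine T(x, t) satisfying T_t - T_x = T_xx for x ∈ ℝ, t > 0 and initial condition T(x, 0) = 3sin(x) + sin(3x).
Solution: Moving frame: η = x + t, σ = t, T = u(η,σ), so T_t = u_σ + u_η and T_xx = u_ηη.
Hence T_t - T_x = u_σ and the PDE becomes the heat equation u_σ = u_ηη on η ∈ ℝ.
Initial data: u(η,0) = T(η,0) = 3sin(η) + sin(3η). Each mode sin(nη) decays as exp(-n²σ) on ℝ, so u(η,σ) = Σ c_n exp(-n²σ) sin(nη) with c_1=3, c_3=1: u(η,σ) = 3exp(-σ)sin(η) + exp(-9σ)sin(3η).
Substituting back: T(x,t) = u(x + t, t).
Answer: T(x, t) = 3exp(-t)sin(t + x) + exp(-9t)sin(3t + 3x)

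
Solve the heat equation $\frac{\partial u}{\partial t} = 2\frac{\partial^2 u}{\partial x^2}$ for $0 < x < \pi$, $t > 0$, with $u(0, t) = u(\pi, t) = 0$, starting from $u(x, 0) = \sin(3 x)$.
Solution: Separating variables: $u = \sum c_n e^{-2n^2t} \sin(nx)$. From $u(x,0) = \sin(3 x)$: $c_3=1$.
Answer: $u(x, t) = e^{-18 t} \sin(3 x)$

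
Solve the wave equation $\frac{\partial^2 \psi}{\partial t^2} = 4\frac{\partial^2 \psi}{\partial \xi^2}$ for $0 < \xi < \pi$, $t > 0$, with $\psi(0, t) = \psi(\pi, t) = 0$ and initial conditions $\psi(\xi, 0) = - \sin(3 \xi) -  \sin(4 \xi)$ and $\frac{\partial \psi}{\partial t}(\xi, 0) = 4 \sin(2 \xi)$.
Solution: Using separation of variables $\psi = X(\xi)T(t)$:
Eigenfunctions: $\sin(n\xi)$, $n = 1, 2, 3, \ldots$
General solution: $\psi(\xi, t) = \sum [A_n \cos(2n t) + B_n \sin(2n t)] \sin(n\xi)$
From $\psi(\xi,0) = - \sin(3 \xi) - \sin(4 \xi)$: $A_3=-1, A_4=-1$. From $\psi_t(\xi,0) = 4 \sin(2 \xi)$, using $\psi_t(\xi,0) = \sum \omega_n B_n \sin(n\xi)$ with $\omega_n = 2n$: $B_2 = 4/4 = 1$.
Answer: $\psi(\xi, t) = \sin(2 \xi) \sin(4 t) -  \sin(3 \xi) \cos(6 t) -  \sin(4 \xi) \cos(8 t)$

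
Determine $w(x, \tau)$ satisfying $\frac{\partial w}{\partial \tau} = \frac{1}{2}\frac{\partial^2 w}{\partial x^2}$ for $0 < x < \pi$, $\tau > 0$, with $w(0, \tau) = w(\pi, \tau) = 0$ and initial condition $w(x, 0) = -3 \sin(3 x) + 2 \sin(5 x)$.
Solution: Using separation of variables $w = X(x)T(\tau)$:
Eigenfunctions: $\sin(nx)$, $n = 1, 2, 3, \ldots$
General solution: $w(x, \tau) = \sum c_n \sin(nx) e^{-n^2 \tau/2}$
Matching $w(x,0) = -3 \sin(3 x) + 2 \sin(5 x)$ term by term: $c_3=-3, c_5=2$.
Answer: $w(x, \tau) = -3 e^{-9 \tau/2} \sin(3 x) + 2 e^{-25 \tau/2} \sin(5 x)$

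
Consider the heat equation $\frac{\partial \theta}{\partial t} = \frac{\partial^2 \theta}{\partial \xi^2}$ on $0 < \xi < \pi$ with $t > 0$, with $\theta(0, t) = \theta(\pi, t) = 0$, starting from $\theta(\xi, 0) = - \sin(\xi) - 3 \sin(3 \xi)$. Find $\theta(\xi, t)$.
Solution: Using separation of variables $\theta = X(\xi)G(t)$:
Eigenfunctions: $\sin(n\xi)$, $n = 1, 2, 3, \ldots$
General solution: $\theta(\xi, t) = \sum c_n \sin(n\xi) e^{-n^2 t}$
Matching $\theta(\xi,0) = - \sin(\xi) - 3 \sin(3 \xi)$ term by term: $c_1=-1, c_3=-3$.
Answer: $\theta(\xi, t) = - e^{-t} \sin(\xi) - 3 e^{-9 t} \sin(3 \xi)$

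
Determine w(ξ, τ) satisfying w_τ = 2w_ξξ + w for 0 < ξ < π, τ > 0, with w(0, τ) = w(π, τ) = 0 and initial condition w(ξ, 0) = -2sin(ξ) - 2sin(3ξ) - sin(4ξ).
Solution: Substitute w = exp(τ)u, i.e. u = exp(-τ)w.
By the product rule, w_τ = exp(τ)(u_τ + u), w_ξξ = exp(τ)u_ξξ.
Substituting into the PDE and dividing by exp(τ): u_τ + u = 2u_ξξ + u.
The lower-order terms cancel, leaving the standard heat equation u_τ = 2u_ξξ.
Initial data for u: u(ξ,0) = w(ξ,0) = -2sin(ξ) - 2sin(3ξ) - sin(4ξ). The boundary conditions carry over: u(0,τ) = u(π,τ) = 0.
Solve for u:
  Using separation of variables u = X(ξ)T(τ):
  Eigenfunctions: sin(nξ), n = 1, 2, 3, ...
  General solution: u(ξ, τ) = Σ c_n sin(nξ) exp(-2n² τ)
  Matching u(ξ,0) = -2sin(ξ) - 2sin(3ξ) - sin(4ξ) term by term: c_1=-2, c_3=-2, c_4=-1.
Hence u(ξ,τ) = -2exp(-2τ)sin(ξ) - 2exp(-18τ)sin(3ξ) - exp(-32τ)sin(4ξ).
Transform back: w(ξ,τ) = exp(τ)u(ξ,τ).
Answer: w(ξ, τ) = -2exp(-τ)sin(ξ) - 2exp(-17τ)sin(3ξ) - exp(-31τ)sin(4ξ)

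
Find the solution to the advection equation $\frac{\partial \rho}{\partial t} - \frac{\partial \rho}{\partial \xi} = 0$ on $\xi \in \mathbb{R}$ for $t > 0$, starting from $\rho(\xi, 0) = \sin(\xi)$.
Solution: By method of characteristics (waves move left with speed 1):
Along characteristics $\xi + t =$ const, $\rho$ is constant, so $\rho(\xi,t) = f(\xi + t)$ with $f = \rho( \cdot , 0)$.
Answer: $\rho(\xi, t) = \sin(\xi + t)$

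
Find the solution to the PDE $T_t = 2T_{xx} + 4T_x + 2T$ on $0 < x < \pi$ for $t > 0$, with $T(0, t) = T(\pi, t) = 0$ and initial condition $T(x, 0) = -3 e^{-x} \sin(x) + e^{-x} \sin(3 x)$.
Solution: Substitute $T = e^{-x}u$.
Then $T_x = e^{-x}(u_x - u)$, $T_{xx} = e^{-x}(u_{xx} - 2u_x + u)$, $T_t = e^{-x}u_t$; substituting and dividing by $e^{-x}$, the lower-order terms cancel: $u_t = 2u_{xx}$ (standard heat equation).
Data for $u$: $u(x,0) = e^{x}T(x,0) = -3 \sin(x) + \sin(3 x)$. The boundary conditions carry over: $u(0,t) = u(\pi,t) = 0$.
Separating variables: $u = \sum c_n e^{-2n^2t} \sin(nx)$. From $u(x,0) = -3 \sin(x) + \sin(3 x)$: $c_1=-3, c_3=1$.
So $u(x,t) = -3 e^{-2 t} \sin(x) + e^{-18 t} \sin(3 x)$, and $T(x,t) = e^{-x}u(x,t)$.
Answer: $T(x, t) = -3 e^{-2 t} e^{-x} \sin(x) + e^{-18 t} e^{-x} \sin(3 x)$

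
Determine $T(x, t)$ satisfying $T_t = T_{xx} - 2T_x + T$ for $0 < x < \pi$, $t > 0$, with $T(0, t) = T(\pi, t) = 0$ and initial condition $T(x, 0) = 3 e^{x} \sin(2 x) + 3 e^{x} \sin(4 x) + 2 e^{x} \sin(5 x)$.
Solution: Substitute $T = e^{x}u$, i.e. $u = e^{-x}T$.
By the product rule, $T_x = e^{x}(u_x + u)$, $T_{xx} = e^{x}(u_{xx} + 2u_x + u)$, $T_t = e^{x}u_t$.
Substituting into the PDE and dividing by $e^{x}$: $u_t = (u_{xx} + 2u_x + u) - 2(u_x + u) + u$.
The lower-order terms cancel, leaving the standard heat equation $u_t = u_{xx}$.
Initial data for $u$: $u(x,0) = e^{-x}T(x,0) = 3 \sin(2 x) + 3 \sin(4 x) + 2 \sin(5 x)$. The boundary conditions carry over: $u(0,t) = u(\pi,t) = 0$.
Solve for $u$:
  Using separation of variables $u = X(x)G(t)$:
  Eigenfunctions: $\sin(nx)$, $n = 1, 2, 3, \ldots$
  General solution: $u(x, t) = \sum c_n \sin(nx) e^{-n^2 t}$
  Matching $u(x,0) = 3 \sin(2 x) + 3 \sin(4 x) + 2 \sin(5 x)$ term by term: $c_2=3, c_4=3, c_5=2$.
Hence $u(x,t) = 3 e^{-4 t} \sin(2 x) + 3 e^{-16 t} \sin(4 x) + 2 e^{-25 t} \sin(5 x)$.
Transform back: $T(x,t) = e^{x}u(x,t)$.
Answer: $T(x, t) = 3 e^{-4 t} e^{x} \sin(2 x) + 3 e^{-16 t} e^{x} \sin(4 x) + 2 e^{-25 t} e^{x} \sin(5 x)$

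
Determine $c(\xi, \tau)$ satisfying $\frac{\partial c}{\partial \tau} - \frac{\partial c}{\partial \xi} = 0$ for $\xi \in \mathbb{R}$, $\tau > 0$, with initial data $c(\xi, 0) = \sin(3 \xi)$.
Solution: By characteristics ($d\xi/d\tau = -1$), $c(\xi,\tau) = f(\xi + \tau)$ with $f = c( \cdot , 0)$.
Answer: $c(\xi, \tau) = \sin(3 \tau + 3 \xi)$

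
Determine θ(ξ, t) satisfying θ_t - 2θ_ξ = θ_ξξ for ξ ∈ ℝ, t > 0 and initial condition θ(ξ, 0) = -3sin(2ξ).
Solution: Moving frame: η = ξ + 2t, σ = t, θ = u(η,σ), so θ_t = u_σ + 2u_η and θ_ξξ = u_ηη.
Hence θ_t - 2θ_ξ = u_σ and the PDE becomes the heat equation u_σ = u_ηη on η ∈ ℝ.
Initial data: u(η,0) = θ(η,0) = -3sin(2η). Each mode sin(nη) decays as exp(-n²σ) on ℝ, so u(η,σ) = Σ c_n exp(-n²σ) sin(nη) with c_2=-3: u(η,σ) = -3exp(-4σ)sin(2η).
Substituting back: θ(ξ,t) = u(ξ + 2t, t).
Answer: θ(ξ, t) = -3exp(-4t)sin(4t + 2ξ)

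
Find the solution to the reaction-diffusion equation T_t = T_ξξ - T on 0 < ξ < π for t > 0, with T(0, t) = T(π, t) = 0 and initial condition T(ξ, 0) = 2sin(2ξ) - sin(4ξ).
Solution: Substitute T = exp(-t)u, i.e. u = exp(t)T.
By the product rule, T_t = exp(-t)(u_t - u), T_ξξ = exp(-t)u_ξξ.
Substituting into the PDE and dividing by exp(-t): u_t - u = u_ξξ - u.
The lower-order terms cancel, leaving the standard heat equation u_t = u_ξξ.
Initial data for u: u(ξ,0) = T(ξ,0) = 2sin(2ξ) - sin(4ξ). The boundary conditions carry over: u(0,t) = u(π,t) = 0.
Solve for u:
  Using separation of variables u = X(ξ)G(t):
  Eigenfunctions: sin(nξ), n = 1, 2, 3, ...
  General solution: u(ξ, t) = Σ c_n sin(nξ) exp(-n² t)
  Matching u(ξ,0) = 2sin(2ξ) - sin(4ξ) term by term: c_2=2, c_4=-1.
Hence u(ξ,t) = 2exp(-4t)sin(2ξ) - exp(-16t)sin(4ξ).
Transform back: T(ξ,t) = exp(-t)u(ξ,t).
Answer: T(ξ, t) = 2exp(-5t)sin(2ξ) - exp(-17t)sin(4ξ)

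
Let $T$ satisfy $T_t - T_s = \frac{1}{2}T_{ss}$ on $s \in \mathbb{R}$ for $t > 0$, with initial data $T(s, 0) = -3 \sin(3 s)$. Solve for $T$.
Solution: Moving frame: $\eta = s + t$, $\sigma = t$, $T = u(\eta,\sigma)$, so $T_t = u_{\sigma} + u_{\eta}$ and $T_{ss} = u_{\eta\eta}$.
Hence $T_t - T_s = u_{\sigma}$ and the PDE becomes the heat equation $u_{\sigma} = \frac{1}{2}u_{\eta\eta}$ on $\eta \in \mathbb{R}$.
Initial data: $u(\eta,0) = T(\eta,0) = -3 \sin(3 \eta)$. Each mode $\sin(n\eta)$ decays as $e^{-n^2\sigma/2}$ on $\mathbb{R}$, so $u(\eta,\sigma) = \sum c_n e^{-n^2\sigma/2} \sin(n\eta)$ with $c_3=-3$: $u(\eta,\sigma) = -3 e^{-9 \sigma/2} \sin(3 \eta)$.
Substituting back: $T(s,t) = u(s + t, t)$.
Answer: $T(s, t) = -3 e^{-9 t/2} \sin(3 s + 3 t)$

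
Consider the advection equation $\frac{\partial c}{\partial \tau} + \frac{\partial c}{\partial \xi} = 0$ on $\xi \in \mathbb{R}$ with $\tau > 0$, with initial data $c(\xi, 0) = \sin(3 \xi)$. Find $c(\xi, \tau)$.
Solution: By method of characteristics (waves move right with speed 1):
Along characteristics $\xi - \tau =$ const, $c$ is constant, so $c(\xi,\tau) = f(\xi - \tau)$ with $f = c( \cdot , 0)$.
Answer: $c(\xi, \tau) = - \sin(3 \tau - 3 \xi)$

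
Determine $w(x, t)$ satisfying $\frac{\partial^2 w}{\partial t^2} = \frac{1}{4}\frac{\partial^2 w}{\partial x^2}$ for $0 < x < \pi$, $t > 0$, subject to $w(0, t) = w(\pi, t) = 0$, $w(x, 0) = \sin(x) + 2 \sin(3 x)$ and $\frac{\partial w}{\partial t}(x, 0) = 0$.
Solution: Separating variables: $w = \sum [A_n \cos(\omega_n t) + B_n \sin(\omega_n t)] \sin(nx)$, $\omega_n = n/2$. From ICs: $A_1=1, A_3=2$.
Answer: $w(x, t) = \sin(x) \cos(t/2) + 2 \sin(3 x) \cos(3 t/2)$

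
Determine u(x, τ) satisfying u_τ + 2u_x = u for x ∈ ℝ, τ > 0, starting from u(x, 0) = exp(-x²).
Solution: Substitute u = exp(τ)w, i.e. w = exp(-τ)u.
By the product rule, u_τ = exp(τ)(w_τ + w), u_x = exp(τ)w_x.
Substituting into the PDE and dividing by exp(τ): w_τ + w + 2w_x = w.
The lower-order terms cancel, leaving the standard advection equation w_τ + 2w_x = 0.
Initial data for w: w(x,0) = u(x,0) = exp(-x²).
Solve for w:
  By method of characteristics (waves move right with speed 2):
  Along characteristics x - 2τ = const, w is constant, so w(x,τ) = f(x - 2τ) with f = w(·, 0).
Hence w(x,τ) = exp(-(x - 2τ)²).
Transform back: u(x,τ) = exp(τ)w(x,τ).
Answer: u(x, τ) = exp(τ)exp(-(x - 2τ)²)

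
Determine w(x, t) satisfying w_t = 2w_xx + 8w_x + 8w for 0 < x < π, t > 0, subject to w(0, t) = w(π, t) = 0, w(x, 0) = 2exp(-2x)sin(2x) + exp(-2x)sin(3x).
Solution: Substitute w = exp(-2x)u, i.e. u = exp(2x)w.
By the product rule, w_x = exp(-2x)(u_x - 2u), w_xx = exp(-2x)(u_xx - 4u_x + 4u), w_t = exp(-2x)u_t.
Substituting into the PDE and dividing by exp(-2x): u_t = 2(u_xx - 4u_x + 4u) + 8(u_x - 2u) + 8u.
The lower-order terms cancel, leaving the standard heat equation u_t = 2u_xx.
Initial data for u: u(x,0) = exp(2x)w(x,0) = 2sin(2x) + sin(3x). The boundary conditions carry over: u(0,t) = u(π,t) = 0.
Solve for u:
  Using separation of variables u = X(x)T(t):
  Eigenfunctions: sin(nx), n = 1, 2, 3, ...
  General solution: u(x, t) = Σ c_n sin(nx) exp(-2n² t)
  Matching u(x,0) = 2sin(2x) + sin(3x) term by term: c_2=2, c_3=1.
Hence u(x,t) = 2exp(-8t)sin(2x) + exp(-18t)sin(3x).
Transform back: w(x,t) = exp(-2x)u(x,t).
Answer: w(x, t) = 2exp(-8t)exp(-2x)sin(2x) + exp(-18t)exp(-2x)sin(3x)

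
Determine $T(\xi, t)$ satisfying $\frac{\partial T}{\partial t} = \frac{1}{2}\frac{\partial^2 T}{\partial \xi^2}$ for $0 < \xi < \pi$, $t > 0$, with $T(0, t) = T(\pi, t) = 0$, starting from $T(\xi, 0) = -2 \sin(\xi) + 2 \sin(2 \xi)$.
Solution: Separating variables: $T = \sum c_n e^{-n^2t/2} \sin(n\xi)$. From $T(\xi,0) = -2 \sin(\xi) + 2 \sin(2 \xi)$: $c_1=-2, c_2=2$.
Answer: $T(\xi, t) = 2 e^{-2 t} \sin(2 \xi) - 2 e^{-t/2} \sin(\xi)$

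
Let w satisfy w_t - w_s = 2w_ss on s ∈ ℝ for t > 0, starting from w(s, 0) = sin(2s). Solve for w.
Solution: Moving frame: η = s + t, σ = t, w = u(η,σ), so w_t = u_σ + u_η and w_ss = u_ηη.
Hence w_t - w_s = u_σ and the PDE becomes the heat equation u_σ = 2u_ηη on η ∈ ℝ.
Initial data: u(η,0) = w(η,0) = sin(2η). Each mode sin(nη) decays as exp(-2n²σ) on ℝ, so u(η,σ) = Σ c_n exp(-2n²σ) sin(nη) with c_2=1: u(η,σ) = exp(-8σ)sin(2η).
Substituting back: w(s,t) = u(s + t, t).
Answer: w(s, t) = exp(-8t)sin(2s + 2t)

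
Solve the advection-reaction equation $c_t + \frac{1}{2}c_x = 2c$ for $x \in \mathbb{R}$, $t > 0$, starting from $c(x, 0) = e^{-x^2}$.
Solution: Substitute $c = e^{2t}u$, i.e. $u = e^{-2t}c$.
By the product rule, $c_t = e^{2t}(u_t + 2u)$, $c_x = e^{2t}u_x$.
Substituting into the PDE and dividing by $e^{2t}$: $u_t + 2u + \frac{1}{2}u_x = 2u$.
The lower-order terms cancel, leaving the standard advection equation $u_t + \frac{1}{2}u_x = 0$.
Initial data for $u$: $u(x,0) = c(x,0) = e^{-x^2}$.
Solve for $u$:
  By method of characteristics (waves move right with speed 1/2):
  Along characteristics $x - \frac{1}{2}t =$ const, $u$ is constant, so $u(x,t) = f(x - \frac{1}{2}t)$ with $f = u( \cdot , 0)$.
Hence $u(x,t) = e^{-(-t/2 + x)^2}$.
Transform back: $c(x,t) = e^{2t}u(x,t)$.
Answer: $c(x, t) = e^{2 t} e^{-(-t/2 + x)^2}$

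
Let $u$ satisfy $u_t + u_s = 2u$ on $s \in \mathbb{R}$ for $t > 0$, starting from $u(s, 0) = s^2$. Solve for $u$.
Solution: Substitute $u = e^{2t}w$.
Then $u_t = e^{2t}(w_t + 2w)$, $u_s = e^{2t}w_s$; substituting and dividing by $e^{2t}$, the lower-order terms cancel: $w_t + w_s = 0$ (standard advection equation).
Data for $w$: $w(s,0) = u(s,0) = s^2$.
By characteristics ($ds/dt = 1$), $w(s,t) = f(s - t)$ with $f = w( \cdot , 0)$.
So $w(s,t) = s^2 - 2 s t + t^2$, and $u(s,t) = e^{2t}w(s,t)$.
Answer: $u(s, t) = s^2 e^{2 t} - 2 s t e^{2 t} + t^2 e^{2 t}$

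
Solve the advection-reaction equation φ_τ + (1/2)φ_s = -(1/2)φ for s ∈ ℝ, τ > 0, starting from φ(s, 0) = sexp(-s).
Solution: Substitute φ = exp(-s)u, i.e. u = exp(s)φ.
By the product rule, φ_s = exp(-s)(u_s - u), φ_τ = exp(-s)u_τ.
Substituting into the PDE and dividing by exp(-s): u_τ + (1/2)(u_s - u) = -(1/2)u.
The lower-order terms cancel, leaving the standard advection equation u_τ + (1/2)u_s = 0.
Initial data for u: u(s,0) = exp(s)φ(s,0) = s.
Solve for u:
  By method of characteristics (waves move right with speed 1/2):
  Along characteristics s - (1/2)τ = const, u is constant, so u(s,τ) = f(s - (1/2)τ) with f = u(·, 0).
Hence u(s,τ) = s - (1/2)τ.
Transform back: φ(s,τ) = exp(-s)u(s,τ).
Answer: φ(s, τ) = sexp(-s) - (1/2)τexp(-s)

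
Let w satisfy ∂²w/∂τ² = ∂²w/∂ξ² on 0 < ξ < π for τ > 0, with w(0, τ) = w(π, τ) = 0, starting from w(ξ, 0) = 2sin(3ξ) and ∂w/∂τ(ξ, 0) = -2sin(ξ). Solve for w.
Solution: Separating variables: w = Σ [A_n cos(ω_n τ) + B_n sin(ω_n τ)] sin(nξ), ω_n = n. From ICs (B_n = velocity coefficient / ω_n): A_3=2, B_1=-2.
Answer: w(ξ, τ) = -2sin(ξ)sin(τ) + 2sin(3ξ)cos(3τ)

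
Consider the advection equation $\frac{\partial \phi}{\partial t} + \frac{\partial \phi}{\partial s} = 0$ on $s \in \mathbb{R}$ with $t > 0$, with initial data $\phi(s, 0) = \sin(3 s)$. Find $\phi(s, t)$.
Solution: By method of characteristics (waves move right with speed 1):
Along characteristics $s - t =$ const, $\phi$ is constant, so $\phi(s,t) = f(s - t)$ with $f = \phi( \cdot , 0)$.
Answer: $\phi(s, t) = \sin(3 s - 3 t)$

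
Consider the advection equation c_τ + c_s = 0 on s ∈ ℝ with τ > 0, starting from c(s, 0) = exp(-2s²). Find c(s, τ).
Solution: By characteristics (ds/dτ = 1), c(s,τ) = f(s - τ) with f = c(·, 0).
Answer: c(s, τ) = exp(-2(s - τ)²)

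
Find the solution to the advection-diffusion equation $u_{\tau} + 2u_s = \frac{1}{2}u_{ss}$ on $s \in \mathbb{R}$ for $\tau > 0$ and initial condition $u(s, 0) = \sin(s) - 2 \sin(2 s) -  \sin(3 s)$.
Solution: Moving frame: $\eta = s - 2\tau$, $\sigma = \tau$, $u = w(\eta,\sigma)$, so $u_{\tau} = w_{\sigma} - 2w_{\eta}$ and $u_{ss} = w_{\eta\eta}$.
Hence $u_{\tau} + 2u_s = w_{\sigma}$ and the PDE becomes the heat equation $w_{\sigma} = \frac{1}{2}w_{\eta\eta}$ on $\eta \in \mathbb{R}$.
Initial data: $w(\eta,0) = u(\eta,0) = \sin(\eta) - 2 \sin(2 \eta) - \sin(3 \eta)$. Each mode $\sin(n\eta)$ decays as $e^{-n^2\sigma/2}$ on $\mathbb{R}$, so $w(\eta,\sigma) = \sum c_n e^{-n^2\sigma/2} \sin(n\eta)$ with $c_1=1, c_2=-2, c_3=-1$: $w(\eta,\sigma) = -2 e^{-2 \sigma} \sin(2 \eta) + e^{-\sigma/2} \sin(\eta) - e^{-9 \sigma/2} \sin(3 \eta)$.
Substituting back: $u(s,\tau) = w(s - 2\tau, \tau)$.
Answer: $u(s, \tau) = 2 e^{-2 \tau} \sin(4 \tau - 2 s) -  e^{-\tau/2} \sin(2 \tau - s) + e^{-9 \tau/2} \sin(6 \tau - 3 s)$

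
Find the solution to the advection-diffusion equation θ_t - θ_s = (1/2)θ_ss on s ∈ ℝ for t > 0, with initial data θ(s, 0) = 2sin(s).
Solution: Moving frame: η = s + t, σ = t, θ = u(η,σ), so θ_t = u_σ + u_η and θ_ss = u_ηη.
Hence θ_t - θ_s = u_σ and the PDE becomes the heat equation u_σ = (1/2)u_ηη on η ∈ ℝ.
Initial data: u(η,0) = θ(η,0) = 2sin(η). Each mode sin(nη) decays as exp(-n²σ/2) on ℝ, so u(η,σ) = Σ c_n exp(-n²σ/2) sin(nη) with c_1=2: u(η,σ) = 2exp(-σ/2)sin(η).
Substituting back: θ(s,t) = u(s + t, t).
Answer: θ(s, t) = 2exp(-t/2)sin(s + t)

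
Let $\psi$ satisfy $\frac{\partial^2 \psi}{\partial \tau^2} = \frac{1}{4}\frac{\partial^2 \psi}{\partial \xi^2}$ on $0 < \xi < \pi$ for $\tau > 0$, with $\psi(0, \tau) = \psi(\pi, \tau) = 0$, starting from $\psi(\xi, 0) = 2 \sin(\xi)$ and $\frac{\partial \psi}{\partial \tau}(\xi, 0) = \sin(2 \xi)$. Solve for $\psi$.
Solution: Separating variables: $\psi = \sum [A_n \cos(\omega_n \tau) + B_n \sin(\omega_n \tau)] \sin(n\xi)$, $\omega_n = n/2$. From ICs ($B_n$ = velocity coefficient / $\omega_n$): $A_1=2, B_2=1$.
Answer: $\psi(\xi, \tau) = \sin(\tau) \sin(2 \xi) + 2 \sin(\xi) \cos(\tau/2)$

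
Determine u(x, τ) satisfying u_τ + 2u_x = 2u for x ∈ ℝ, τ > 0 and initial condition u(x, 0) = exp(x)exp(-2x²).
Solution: Substitute u = exp(x)w, i.e. w = exp(-x)u.
By the product rule, u_x = exp(x)(w_x + w), u_τ = exp(x)w_τ.
Substituting into the PDE and dividing by exp(x): w_τ + 2(w_x + w) = 2w.
The lower-order terms cancel, leaving the standard advection equation w_τ + 2w_x = 0.
Initial data for w: w(x,0) = exp(-x)u(x,0) = exp(-2x²).
Solve for w:
  By method of characteristics (waves move right with speed 2):
  Along characteristics x - 2τ = const, w is constant, so w(x,τ) = f(x - 2τ) with f = w(·, 0).
Hence w(x,τ) = exp(-2(x - 2τ)²).
Transform back: u(x,τ) = exp(x)w(x,τ).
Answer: u(x, τ) = exp(x)exp(-2(x - 2τ)²)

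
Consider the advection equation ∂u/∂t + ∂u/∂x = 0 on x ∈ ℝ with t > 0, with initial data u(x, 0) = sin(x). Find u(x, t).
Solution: By method of characteristics (waves move right with speed 1):
Along characteristics x - t = const, u is constant, so u(x,t) = f(x - t) with f = u(·, 0).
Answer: u(x, t) = -sin(t - x)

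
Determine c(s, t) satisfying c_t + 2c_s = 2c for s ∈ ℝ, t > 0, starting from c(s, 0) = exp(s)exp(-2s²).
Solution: Substitute c = exp(s)u, i.e. u = exp(-s)c.
By the product rule, c_s = exp(s)(u_s + u), c_t = exp(s)u_t.
Substituting into the PDE and dividing by exp(s): u_t + 2(u_s + u) = 2u.
The lower-order terms cancel, leaving the standard advection equation u_t + 2u_s = 0.
Initial data for u: u(s,0) = exp(-s)c(s,0) = exp(-2s²).
Solve for u:
  By method of characteristics (waves move right with speed 2):
  Along characteristics s - 2t = const, u is constant, so u(s,t) = f(s - 2t) with f = u(·, 0).
Hence u(s,t) = exp(-2(s - 2t)²).
Transform back: c(s,t) = exp(s)u(s,t).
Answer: c(s, t) = exp(s)exp(-2(s - 2t)²)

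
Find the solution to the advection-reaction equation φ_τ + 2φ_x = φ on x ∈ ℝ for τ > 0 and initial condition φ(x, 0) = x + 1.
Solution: Substitute φ = exp(τ)u.
Then φ_τ = exp(τ)(u_τ + u), φ_x = exp(τ)u_x; substituting and dividing by exp(τ), the lower-order terms cancel: u_τ + 2u_x = 0 (standard advection equation).
Data for u: u(x,0) = φ(x,0) = x + 1.
By characteristics (dx/dτ = 2), u(x,τ) = f(x - 2τ) with f = u(·, 0).
So u(x,τ) = x - 2τ + 1, and φ(x,τ) = exp(τ)u(x,τ).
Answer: φ(x, τ) = xexp(τ) - 2τexp(τ) + exp(τ)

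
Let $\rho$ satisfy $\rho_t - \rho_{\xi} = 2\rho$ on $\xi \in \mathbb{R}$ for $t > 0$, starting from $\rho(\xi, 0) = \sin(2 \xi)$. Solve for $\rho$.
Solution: Substitute $\rho = e^{2t}u$.
Then $\rho_t = e^{2t}(u_t + 2u)$, $\rho_{\xi} = e^{2t}u_{\xi}$; substituting and dividing by $e^{2t}$, the lower-order terms cancel: $u_t - u_{\xi} = 0$ (standard advection equation).
Data for $u$: $u(\xi,0) = \rho(\xi,0) = \sin(2 \xi)$.
By characteristics ($d\xi/dt = -1$), $u(\xi,t) = f(\xi + t)$ with $f = u( \cdot , 0)$.
So $u(\xi,t) = \sin(2 t + 2 \xi)$, and $\rho(\xi,t) = e^{2t}u(\xi,t)$.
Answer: $\rho(\xi, t) = e^{2 t} \sin(2 \xi + 2 t)$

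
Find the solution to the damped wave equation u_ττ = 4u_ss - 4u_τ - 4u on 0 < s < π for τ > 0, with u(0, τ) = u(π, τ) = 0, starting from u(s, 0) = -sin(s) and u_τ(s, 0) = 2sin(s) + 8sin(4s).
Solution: Substitute u = exp(-2τ)w.
Then u_τ = exp(-2τ)(w_τ - 2w), u_ττ = exp(-2τ)(w_ττ - 4w_τ + 4w), u_ss = exp(-2τ)w_ss; substituting and dividing by exp(-2τ), the lower-order terms cancel: w_ττ = 4w_ss (standard wave equation).
Data for w: w(s,0) = u(s,0) = -sin(s); w_τ(s,0) = u_τ(s,0) + 2u(s,0) = 8sin(4s). The boundary conditions carry over: w(0,τ) = w(π,τ) = 0.
Separating variables: w = Σ [A_n cos(ω_n τ) + B_n sin(ω_n τ)] sin(ns), ω_n = 2n. From ICs (B_n = velocity coefficient / ω_n): A_1=-1, B_4=1.
So w(s,τ) = -sin(s)cos(2τ) + sin(4s)sin(8τ), and u(s,τ) = exp(-2τ)w(s,τ).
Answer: u(s, τ) = -exp(-2τ)sin(s)cos(2τ) + exp(-2τ)sin(4s)sin(8τ)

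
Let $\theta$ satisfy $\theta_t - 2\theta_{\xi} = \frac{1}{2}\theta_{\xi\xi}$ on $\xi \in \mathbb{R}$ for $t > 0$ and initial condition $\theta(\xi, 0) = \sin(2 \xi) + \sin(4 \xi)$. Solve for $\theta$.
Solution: Moving frame: $\eta = \xi + 2t$, $\sigma = t$, $\theta = u(\eta,\sigma)$, so $\theta_t = u_{\sigma} + 2u_{\eta}$ and $\theta_{\xi\xi} = u_{\eta\eta}$.
Hence $\theta_t - 2\theta_{\xi} = u_{\sigma}$ and the PDE becomes the heat equation $u_{\sigma} = \frac{1}{2}u_{\eta\eta}$ on $\eta \in \mathbb{R}$.
Initial data: $u(\eta,0) = \theta(\eta,0) = \sin(2 \eta) + \sin(4 \eta)$. Each mode $\sin(n\eta)$ decays as $e^{-n^2\sigma/2}$ on $\mathbb{R}$, so $u(\eta,\sigma) = \sum c_n e^{-n^2\sigma/2} \sin(n\eta)$ with $c_2=1, c_4=1$: $u(\eta,\sigma) = e^{-2 \sigma} \sin(2 \eta) + e^{-8 \sigma} \sin(4 \eta)$.
Substituting back: $\theta(\xi,t) = u(\xi + 2t, t)$.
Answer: $\theta(\xi, t) = e^{-2 t} \sin(2 \xi + 4 t) + e^{-8 t} \sin(4 \xi + 8 t)$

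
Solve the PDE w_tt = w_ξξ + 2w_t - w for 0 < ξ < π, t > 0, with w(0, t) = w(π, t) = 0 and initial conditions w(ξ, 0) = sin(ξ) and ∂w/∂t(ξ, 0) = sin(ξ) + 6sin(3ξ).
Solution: Substitute w = exp(t)u.
Then w_t = exp(t)(u_t + u), w_tt = exp(t)(u_tt + 2u_t + u), w_ξξ = exp(t)u_ξξ; substituting and dividing by exp(t), the lower-order terms cancel: u_tt = u_ξξ (standard wave equation).
Data for u: u(ξ,0) = w(ξ,0) = sin(ξ); u_t(ξ,0) = w_t(ξ,0) - w(ξ,0) = 6sin(3ξ). The boundary conditions carry over: u(0,t) = u(π,t) = 0.
Separating variables: u = Σ [A_n cos(ω_n t) + B_n sin(ω_n t)] sin(nξ), ω_n = n. From ICs (B_n = velocity coefficient / ω_n): A_1=1, B_3=2.
So u(ξ,t) = 2sin(3t)sin(3ξ) + sin(ξ)cos(t), and w(ξ,t) = exp(t)u(ξ,t).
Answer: w(ξ, t) = 2exp(t)sin(3t)sin(3ξ) + exp(t)sin(ξ)cos(t)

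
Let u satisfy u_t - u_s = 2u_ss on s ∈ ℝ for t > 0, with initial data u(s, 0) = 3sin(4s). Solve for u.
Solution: Moving frame: η = s + t, σ = t, u = w(η,σ), so u_t = w_σ + w_η and u_ss = w_ηη.
Hence u_t - u_s = w_σ and the PDE becomes the heat equation w_σ = 2w_ηη on η ∈ ℝ.
Initial data: w(η,0) = u(η,0) = 3sin(4η). Each mode sin(nη) decays as exp(-2n²σ) on ℝ, so w(η,σ) = Σ c_n exp(-2n²σ) sin(nη) with c_4=3: w(η,σ) = 3exp(-32σ)sin(4η).
Substituting back: u(s,t) = w(s + t, t).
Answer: u(s, t) = 3exp(-32t)sin(4s + 4t)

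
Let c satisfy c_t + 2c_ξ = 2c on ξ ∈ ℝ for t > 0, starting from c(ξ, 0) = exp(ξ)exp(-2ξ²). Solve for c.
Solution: Substitute c = exp(ξ)u.
Then c_ξ = exp(ξ)(u_ξ + u), c_t = exp(ξ)u_t; substituting and dividing by exp(ξ), the lower-order terms cancel: u_t + 2u_ξ = 0 (standard advection equation).
Data for u: u(ξ,0) = exp(-ξ)c(ξ,0) = exp(-2ξ²).
By characteristics (dξ/dt = 2), u(ξ,t) = f(ξ - 2t) with f = u(·, 0).
So u(ξ,t) = exp(-2(-2t + ξ)²), and c(ξ,t) = exp(ξ)u(ξ,t).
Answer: c(ξ, t) = exp(ξ)exp(-2(-2t + ξ)²)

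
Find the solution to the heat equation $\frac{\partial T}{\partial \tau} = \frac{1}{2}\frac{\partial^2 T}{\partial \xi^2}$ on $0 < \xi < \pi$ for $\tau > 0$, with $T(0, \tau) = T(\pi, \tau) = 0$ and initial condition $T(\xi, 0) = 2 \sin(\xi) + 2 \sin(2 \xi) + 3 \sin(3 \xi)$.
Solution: Using separation of variables $T = X(\xi)G(\tau)$:
Eigenfunctions: $\sin(n\xi)$, $n = 1, 2, 3, \ldots$
General solution: $T(\xi, \tau) = \sum c_n \sin(n\xi) e^{-n^2 \tau/2}$
Matching $T(\xi,0) = 2 \sin(\xi) + 2 \sin(2 \xi) + 3 \sin(3 \xi)$ term by term: $c_1=2, c_2=2, c_3=3$.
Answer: $T(\xi, \tau) = 2 e^{-2 \tau} \sin(2 \xi) + 2 e^{-\tau/2} \sin(\xi) + 3 e^{-9 \tau/2} \sin(3 \xi)$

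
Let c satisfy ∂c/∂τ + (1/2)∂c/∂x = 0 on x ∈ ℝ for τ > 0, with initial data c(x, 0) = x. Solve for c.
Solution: By method of characteristics (waves move right with speed 1/2):
Along characteristics x - (1/2)τ = const, c is constant, so c(x,τ) = f(x - (1/2)τ) with f = c(·, 0).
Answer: c(x, τ) = x - (1/2)τ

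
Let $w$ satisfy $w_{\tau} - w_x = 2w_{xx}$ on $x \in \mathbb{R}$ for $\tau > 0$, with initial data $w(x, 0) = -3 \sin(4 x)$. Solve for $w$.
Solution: Moving frame: $\eta = x + \tau$, $\sigma = \tau$, $w = u(\eta,\sigma)$, so $w_{\tau} = u_{\sigma} + u_{\eta}$ and $w_{xx} = u_{\eta\eta}$.
Hence $w_{\tau} - w_x = u_{\sigma}$ and the PDE becomes the heat equation $u_{\sigma} = 2u_{\eta\eta}$ on $\eta \in \mathbb{R}$.
Initial data: $u(\eta,0) = w(\eta,0) = -3 \sin(4 \eta)$. Each mode $\sin(n\eta)$ decays as $e^{-2n^2\sigma}$ on $\mathbb{R}$, so $u(\eta,\sigma) = \sum c_n e^{-2n^2\sigma} \sin(n\eta)$ with $c_4=-3$: $u(\eta,\sigma) = -3 e^{-32 \sigma} \sin(4 \eta)$.
Substituting back: $w(x,\tau) = u(x + \tau, \tau)$.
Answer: $w(x, \tau) = -3 e^{-32 \tau} \sin(4 \tau + 4 x)$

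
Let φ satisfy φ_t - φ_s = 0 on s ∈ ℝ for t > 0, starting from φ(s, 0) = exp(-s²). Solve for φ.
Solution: By characteristics (ds/dt = -1), φ(s,t) = f(s + t) with f = φ(·, 0).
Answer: φ(s, t) = exp(-(s + t)²)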